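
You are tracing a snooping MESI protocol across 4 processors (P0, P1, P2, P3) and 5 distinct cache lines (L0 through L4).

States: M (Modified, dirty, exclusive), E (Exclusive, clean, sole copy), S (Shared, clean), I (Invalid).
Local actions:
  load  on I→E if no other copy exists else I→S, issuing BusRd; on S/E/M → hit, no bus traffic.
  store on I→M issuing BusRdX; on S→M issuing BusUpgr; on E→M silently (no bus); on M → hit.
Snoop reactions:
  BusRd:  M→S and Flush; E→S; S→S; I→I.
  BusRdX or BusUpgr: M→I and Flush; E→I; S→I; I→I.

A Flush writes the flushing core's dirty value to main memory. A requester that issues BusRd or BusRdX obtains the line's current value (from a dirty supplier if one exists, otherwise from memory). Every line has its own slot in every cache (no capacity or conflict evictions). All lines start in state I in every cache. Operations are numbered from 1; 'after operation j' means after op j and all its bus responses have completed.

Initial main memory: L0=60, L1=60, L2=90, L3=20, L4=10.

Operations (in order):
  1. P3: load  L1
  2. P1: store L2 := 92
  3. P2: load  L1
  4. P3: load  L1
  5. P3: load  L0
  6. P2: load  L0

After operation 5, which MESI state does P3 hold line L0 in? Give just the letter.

[1] P3: load  L1 | P0:I, P1:I, P2:I, P3:E(60) | bus: BusRd
[2] P1: store L2 := 92 | P0:I, P1:M(92), P2:I, P3:I | bus: BusRdX
[3] P2: load  L1 | P0:I, P1:I, P2:S(60), P3:S(60) | bus: BusRd
[4] P3: load  L1 | P0:I, P1:I, P2:S(60), P3:S(60) | bus: none
[5] P3: load  L0 | P0:I, P1:I, P2:I, P3:E(60) | bus: BusRd
[6] P2: load  L0 | P0:I, P1:I, P2:S(60), P3:S(60) | bus: BusRd

state = E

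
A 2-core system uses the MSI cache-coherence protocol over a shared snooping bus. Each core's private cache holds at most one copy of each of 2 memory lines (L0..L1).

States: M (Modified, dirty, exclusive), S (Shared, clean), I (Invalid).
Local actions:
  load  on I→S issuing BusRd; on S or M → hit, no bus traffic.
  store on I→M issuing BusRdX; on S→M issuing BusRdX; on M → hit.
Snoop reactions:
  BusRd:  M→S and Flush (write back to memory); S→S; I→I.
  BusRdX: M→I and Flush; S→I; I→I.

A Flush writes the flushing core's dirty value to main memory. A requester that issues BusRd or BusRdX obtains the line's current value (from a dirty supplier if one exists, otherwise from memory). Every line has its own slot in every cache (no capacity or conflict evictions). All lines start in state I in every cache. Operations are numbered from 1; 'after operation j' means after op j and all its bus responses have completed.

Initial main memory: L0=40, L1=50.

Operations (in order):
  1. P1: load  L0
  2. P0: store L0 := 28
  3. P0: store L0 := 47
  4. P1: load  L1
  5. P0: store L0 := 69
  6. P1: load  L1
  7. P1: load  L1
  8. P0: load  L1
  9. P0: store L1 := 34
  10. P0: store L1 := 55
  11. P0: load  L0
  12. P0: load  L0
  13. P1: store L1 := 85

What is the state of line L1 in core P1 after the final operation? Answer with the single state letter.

step 1: P1: load  L0  ⟶  IS  (L0)  txn=BusRd  M[L0]=40
step 2: P0: store L0 := 28  ⟶  MI  (L0)  txn=BusRdX  M[L0]=40
step 3: P0: store L0 := 47  ⟶  MI  (L0)  txn=∅  M[L0]=40
step 4: P1: load  L1  ⟶  IS  (L1)  txn=BusRd  M[L1]=50
step 5: P0: store L0 := 69  ⟶  MI  (L0)  txn=∅  M[L0]=40
step 6: P1: load  L1  ⟶  IS  (L1)  txn=∅  M[L1]=50
step 7: P1: load  L1  ⟶  IS  (L1)  txn=∅  M[L1]=50
step 8: P0: load  L1  ⟶  SS  (L1)  txn=BusRd  M[L1]=50
step 9: P0: store L1 := 34  ⟶  MI  (L1)  txn=BusRdX  M[L1]=50
step 10: P0: store L1 := 55  ⟶  MI  (L1)  txn=∅  M[L1]=50
step 11: P0: load  L0  ⟶  MI  (L0)  txn=∅  M[L0]=40
step 12: P0: load  L0  ⟶  MI  (L0)  txn=∅  M[L0]=40
step 13: P1: store L1 := 85  ⟶  IM  (L1)  txn=BusRdX+Flush  M[L1]=55

state = M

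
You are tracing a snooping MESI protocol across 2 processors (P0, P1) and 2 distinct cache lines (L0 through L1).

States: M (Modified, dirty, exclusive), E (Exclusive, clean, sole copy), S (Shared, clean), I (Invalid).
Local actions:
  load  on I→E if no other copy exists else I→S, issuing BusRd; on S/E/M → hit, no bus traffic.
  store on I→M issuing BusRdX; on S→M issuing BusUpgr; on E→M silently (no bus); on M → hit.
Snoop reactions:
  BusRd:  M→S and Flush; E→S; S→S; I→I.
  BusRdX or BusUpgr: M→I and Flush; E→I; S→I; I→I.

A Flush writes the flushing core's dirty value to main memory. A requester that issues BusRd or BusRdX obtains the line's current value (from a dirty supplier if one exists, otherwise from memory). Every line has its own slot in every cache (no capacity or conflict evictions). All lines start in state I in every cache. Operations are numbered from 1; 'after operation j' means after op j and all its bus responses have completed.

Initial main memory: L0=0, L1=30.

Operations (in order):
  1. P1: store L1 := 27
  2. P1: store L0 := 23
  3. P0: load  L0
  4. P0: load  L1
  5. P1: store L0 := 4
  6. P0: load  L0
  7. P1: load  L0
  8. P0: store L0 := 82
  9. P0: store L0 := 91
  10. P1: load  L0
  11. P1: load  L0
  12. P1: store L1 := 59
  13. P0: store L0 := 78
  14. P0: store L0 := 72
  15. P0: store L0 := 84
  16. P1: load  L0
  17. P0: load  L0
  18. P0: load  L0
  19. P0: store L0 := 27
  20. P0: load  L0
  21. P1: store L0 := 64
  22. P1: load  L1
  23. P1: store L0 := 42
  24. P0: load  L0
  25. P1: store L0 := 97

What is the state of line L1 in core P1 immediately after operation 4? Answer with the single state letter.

[1] P1: store L1 := 27 | P0:I, P1:M(27) | bus: BusRdX
[2] P1: store L0 := 23 | P0:I, P1:M(23) | bus: BusRdX
[3] P0: load  L0 | P0:S(23), P1:S(23) | bus: BusRd,Flush
[4] P0: load  L1 | P0:S(27), P1:S(27) | bus: BusRd,Flush
[5] P1: store L0 := 4 | P0:I, P1:M(4) | bus: BusUpgr
[6] P0: load  L0 | P0:S(4), P1:S(4) | bus: BusRd,Flush
[7] P1: load  L0 | P0:S(4), P1:S(4) | bus: none
[8] P0: store L0 := 82 | P0:M(82), P1:I | bus: BusUpgr
[9] P0: store L0 := 91 | P0:M(91), P1:I | bus: none
[10] P1: load  L0 | P0:S(91), P1:S(91) | bus: BusRd,Flush
[11] P1: load  L0 | P0:S(91), P1:S(91) | bus: none
[12] P1: store L1 := 59 | P0:I, P1:M(59) | bus: BusUpgr
[13] P0: store L0 := 78 | P0:M(78), P1:I | bus: BusUpgr
[14] P0: store L0 := 72 | P0:M(72), P1:I | bus: none
[15] P0: store L0 := 84 | P0:M(84), P1:I | bus: none
[16] P1: load  L0 | P0:S(84), P1:S(84) | bus: BusRd,Flush
[17] P0: load  L0 | P0:S(84), P1:S(84) | bus: none
[18] P0: load  L0 | P0:S(84), P1:S(84) | bus: none
[19] P0: store L0 := 27 | P0:M(27), P1:I | bus: BusUpgr
[20] P0: load  L0 | P0:M(27), P1:I | bus: none
[21] P1: store L0 := 64 | P0:I, P1:M(64) | bus: BusRdX,Flush
[22] P1: load  L1 | P0:I, P1:M(59) | bus: none
[23] P1: store L0 := 42 | P0:I, P1:M(42) | bus: none
[24] P0: load  L0 | P0:S(42), P1:S(42) | bus: BusRd,Flush
[25] P1: store L0 := 97 | P0:I, P1:M(97) | bus: BusUpgr

state = S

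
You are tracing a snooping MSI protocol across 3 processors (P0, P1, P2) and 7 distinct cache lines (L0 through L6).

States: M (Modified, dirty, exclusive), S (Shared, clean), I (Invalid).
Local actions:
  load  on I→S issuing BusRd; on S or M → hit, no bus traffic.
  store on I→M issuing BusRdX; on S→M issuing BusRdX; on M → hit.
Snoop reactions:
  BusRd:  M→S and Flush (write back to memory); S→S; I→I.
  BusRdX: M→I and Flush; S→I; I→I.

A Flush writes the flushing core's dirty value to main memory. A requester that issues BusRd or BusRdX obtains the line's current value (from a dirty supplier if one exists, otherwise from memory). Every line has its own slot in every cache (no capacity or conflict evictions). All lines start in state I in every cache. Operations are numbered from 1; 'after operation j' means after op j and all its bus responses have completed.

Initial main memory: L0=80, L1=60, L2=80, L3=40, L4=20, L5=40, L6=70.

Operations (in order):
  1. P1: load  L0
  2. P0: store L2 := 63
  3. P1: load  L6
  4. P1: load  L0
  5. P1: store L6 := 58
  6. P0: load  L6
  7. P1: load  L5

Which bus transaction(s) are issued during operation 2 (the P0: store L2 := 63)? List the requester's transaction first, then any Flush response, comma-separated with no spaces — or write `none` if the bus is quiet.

bus = BusRdX

[1] P1: load  L0 | P0:I, P1:S(80), P2:I | bus: BusRd
[2] P0: store L2 := 63 | P0:M(63), P1:I, P2:I | bus: BusRdX
[3] P1: load  L6 | P0:I, P1:S(70), P2:I | bus: BusRd
[4] P1: load  L0 | P0:I, P1:S(80), P2:I | bus: none
[5] P1: store L6 := 58 | P0:I, P1:M(58), P2:I | bus: BusRdX
[6] P0: load  L6 | P0:S(58), P1:S(58), P2:I | bus: BusRd,Flush
[7] P1: load  L5 | P0:I, P1:S(40), P2:I | bus: BusRd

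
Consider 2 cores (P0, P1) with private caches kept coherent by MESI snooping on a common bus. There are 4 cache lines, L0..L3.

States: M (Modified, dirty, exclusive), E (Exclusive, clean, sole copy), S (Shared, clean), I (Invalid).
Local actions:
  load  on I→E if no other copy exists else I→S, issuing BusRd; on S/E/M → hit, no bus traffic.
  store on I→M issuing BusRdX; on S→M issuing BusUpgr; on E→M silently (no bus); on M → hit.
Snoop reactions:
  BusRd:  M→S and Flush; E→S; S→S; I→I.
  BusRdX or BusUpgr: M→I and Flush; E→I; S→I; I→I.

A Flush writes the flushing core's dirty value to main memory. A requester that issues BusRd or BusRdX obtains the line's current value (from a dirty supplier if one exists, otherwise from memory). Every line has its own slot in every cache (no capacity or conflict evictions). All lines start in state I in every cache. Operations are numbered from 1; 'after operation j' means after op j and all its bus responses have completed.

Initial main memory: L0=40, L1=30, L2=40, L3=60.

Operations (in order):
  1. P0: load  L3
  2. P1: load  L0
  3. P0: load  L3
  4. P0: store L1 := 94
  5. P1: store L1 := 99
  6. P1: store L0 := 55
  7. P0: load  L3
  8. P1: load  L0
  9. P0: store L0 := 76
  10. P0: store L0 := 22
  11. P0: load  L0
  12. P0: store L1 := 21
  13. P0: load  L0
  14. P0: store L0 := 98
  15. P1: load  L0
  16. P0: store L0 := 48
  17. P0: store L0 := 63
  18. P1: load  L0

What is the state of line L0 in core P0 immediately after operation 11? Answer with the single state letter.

[1] P0: load  L3 | P0:E(60), P1:I | bus: BusRd
[2] P1: load  L0 | P0:I, P1:E(40) | bus: BusRd
[3] P0: load  L3 | P0:E(60), P1:I | bus: none
[4] P0: store L1 := 94 | P0:M(94), P1:I | bus: BusRdX
[5] P1: store L1 := 99 | P0:I, P1:M(99) | bus: BusRdX,Flush
[6] P1: store L0 := 55 | P0:I, P1:M(55) | bus: none
[7] P0: load  L3 | P0:E(60), P1:I | bus: none
[8] P1: load  L0 | P0:I, P1:M(55) | bus: none
[9] P0: store L0 := 76 | P0:M(76), P1:I | bus: BusRdX,Flush
[10] P0: store L0 := 22 | P0:M(22), P1:I | bus: none
[11] P0: load  L0 | P0:M(22), P1:I | bus: none
[12] P0: store L1 := 21 | P0:M(21), P1:I | bus: BusRdX,Flush
[13] P0: load  L0 | P0:M(22), P1:I | bus: none
[14] P0: store L0 := 98 | P0:M(98), P1:I | bus: none
[15] P1: load  L0 | P0:S(98), P1:S(98) | bus: BusRd,Flush
[16] P0: store L0 := 48 | P0:M(48), P1:I | bus: BusUpgr
[17] P0: store L0 := 63 | P0:M(63), P1:I | bus: none
[18] P1: load  L0 | P0:S(63), P1:S(63) | bus: BusRd,Flush

state = M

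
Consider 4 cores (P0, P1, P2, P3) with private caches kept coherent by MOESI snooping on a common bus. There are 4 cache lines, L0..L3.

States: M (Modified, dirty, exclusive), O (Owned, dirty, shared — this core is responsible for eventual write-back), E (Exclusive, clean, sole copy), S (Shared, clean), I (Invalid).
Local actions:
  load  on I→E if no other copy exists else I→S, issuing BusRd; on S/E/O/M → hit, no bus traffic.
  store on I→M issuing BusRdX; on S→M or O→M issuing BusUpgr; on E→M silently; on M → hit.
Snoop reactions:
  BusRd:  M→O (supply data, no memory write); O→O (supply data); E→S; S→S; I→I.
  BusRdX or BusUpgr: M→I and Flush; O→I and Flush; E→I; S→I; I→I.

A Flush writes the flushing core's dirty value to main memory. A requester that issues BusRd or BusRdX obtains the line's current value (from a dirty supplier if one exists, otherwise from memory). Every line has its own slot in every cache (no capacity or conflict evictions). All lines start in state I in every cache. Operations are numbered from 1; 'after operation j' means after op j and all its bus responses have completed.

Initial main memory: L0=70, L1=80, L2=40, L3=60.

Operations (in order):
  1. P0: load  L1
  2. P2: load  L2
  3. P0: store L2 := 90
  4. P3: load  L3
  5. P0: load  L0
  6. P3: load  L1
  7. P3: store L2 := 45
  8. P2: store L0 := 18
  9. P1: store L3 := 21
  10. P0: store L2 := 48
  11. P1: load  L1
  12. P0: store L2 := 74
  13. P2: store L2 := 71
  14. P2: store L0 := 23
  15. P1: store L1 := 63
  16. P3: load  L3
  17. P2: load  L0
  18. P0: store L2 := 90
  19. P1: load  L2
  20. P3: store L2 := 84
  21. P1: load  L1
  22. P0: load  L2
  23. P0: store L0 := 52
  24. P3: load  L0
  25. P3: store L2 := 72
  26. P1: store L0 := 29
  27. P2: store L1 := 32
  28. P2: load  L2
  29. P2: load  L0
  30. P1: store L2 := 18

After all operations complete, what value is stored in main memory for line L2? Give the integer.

memory[L2] = 72

  op1 P0: load  L1 → E/I/I/I on L1; bus BusRd; mem=80
  op2 P2: load  L2 → I/I/E/I on L2; bus BusRd; mem=40
  op3 P0: store L2 := 90 → M/I/I/I on L2; bus BusRdX; mem=40
  op4 P3: load  L3 → I/I/I/E on L3; bus BusRd; mem=60
  op5 P0: load  L0 → E/I/I/I on L0; bus BusRd; mem=70
  op6 P3: load  L1 → S/I/I/S on L1; bus BusRd; mem=80
  op7 P3: store L2 := 45 → I/I/I/M on L2; bus BusRdX Flush; mem=90
  op8 P2: store L0 := 18 → I/I/M/I on L0; bus BusRdX; mem=70
  op9 P1: store L3 := 21 → I/M/I/I on L3; bus BusRdX; mem=60
  op10 P0: store L2 := 48 → M/I/I/I on L2; bus BusRdX Flush; mem=45
  op11 P1: load  L1 → S/S/I/S on L1; bus BusRd; mem=80
  op12 P0: store L2 := 74 → M/I/I/I on L2; bus (none); mem=45
  op13 P2: store L2 := 71 → I/I/M/I on L2; bus BusRdX Flush; mem=74
  op14 P2: store L0 := 23 → I/I/M/I on L0; bus (none); mem=70
  op15 P1: store L1 := 63 → I/M/I/I on L1; bus BusUpgr; mem=80
  op16 P3: load  L3 → I/O/I/S on L3; bus BusRd; mem=60
  op17 P2: load  L0 → I/I/M/I on L0; bus (none); mem=70
  op18 P0: store L2 := 90 → M/I/I/I on L2; bus BusRdX Flush; mem=71
  op19 P1: load  L2 → O/S/I/I on L2; bus BusRd; mem=71
  op20 P3: store L2 := 84 → I/I/I/M on L2; bus BusRdX Flush; mem=90
  op21 P1: load  L1 → I/M/I/I on L1; bus (none); mem=80
  op22 P0: load  L2 → S/I/I/O on L2; bus BusRd; mem=90
  op23 P0: store L0 := 52 → M/I/I/I on L0; bus BusRdX Flush; mem=23
  op24 P3: load  L0 → O/I/I/S on L0; bus BusRd; mem=23
  op25 P3: store L2 := 72 → I/I/I/M on L2; bus BusUpgr; mem=90
  op26 P1: store L0 := 29 → I/M/I/I on L0; bus BusRdX Flush; mem=52
  op27 P2: store L1 := 32 → I/I/M/I on L1; bus BusRdX Flush; mem=63
  op28 P2: load  L2 → I/I/S/O on L2; bus BusRd; mem=90
  op29 P2: load  L0 → I/O/S/I on L0; bus BusRd; mem=52
  op30 P1: store L2 := 18 → I/M/I/I on L2; bus BusRdX Flush; mem=72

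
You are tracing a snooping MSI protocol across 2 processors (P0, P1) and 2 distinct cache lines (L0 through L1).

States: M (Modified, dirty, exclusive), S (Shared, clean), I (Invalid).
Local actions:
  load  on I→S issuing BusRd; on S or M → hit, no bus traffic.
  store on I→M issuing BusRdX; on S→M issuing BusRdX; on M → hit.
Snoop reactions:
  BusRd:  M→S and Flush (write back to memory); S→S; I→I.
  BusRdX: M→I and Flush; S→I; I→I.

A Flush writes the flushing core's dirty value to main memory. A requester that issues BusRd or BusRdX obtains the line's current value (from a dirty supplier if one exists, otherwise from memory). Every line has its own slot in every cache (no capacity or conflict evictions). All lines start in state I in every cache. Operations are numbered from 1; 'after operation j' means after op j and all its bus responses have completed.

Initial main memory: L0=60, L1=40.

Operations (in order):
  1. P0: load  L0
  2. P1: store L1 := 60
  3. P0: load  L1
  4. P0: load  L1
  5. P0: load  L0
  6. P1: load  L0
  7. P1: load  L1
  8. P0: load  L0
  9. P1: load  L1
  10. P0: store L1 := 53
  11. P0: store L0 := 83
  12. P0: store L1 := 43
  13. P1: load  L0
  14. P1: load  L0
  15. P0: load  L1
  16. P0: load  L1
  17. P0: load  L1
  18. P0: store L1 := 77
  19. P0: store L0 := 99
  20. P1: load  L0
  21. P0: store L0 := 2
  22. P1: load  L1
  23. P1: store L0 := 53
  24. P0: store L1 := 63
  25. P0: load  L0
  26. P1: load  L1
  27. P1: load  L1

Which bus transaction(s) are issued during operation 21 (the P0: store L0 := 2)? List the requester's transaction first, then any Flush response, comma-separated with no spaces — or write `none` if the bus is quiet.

[1] P0: load  L0 | P0:S(60), P1:I | bus: BusRd
[2] P1: store L1 := 60 | P0:I, P1:M(60) | bus: BusRdX
[3] P0: load  L1 | P0:S(60), P1:S(60) | bus: BusRd,Flush
[4] P0: load  L1 | P0:S(60), P1:S(60) | bus: none
[5] P0: load  L0 | P0:S(60), P1:I | bus: none
[6] P1: load  L0 | P0:S(60), P1:S(60) | bus: BusRd
[7] P1: load  L1 | P0:S(60), P1:S(60) | bus: none
[8] P0: load  L0 | P0:S(60), P1:S(60) | bus: none
[9] P1: load  L1 | P0:S(60), P1:S(60) | bus: none
[10] P0: store L1 := 53 | P0:M(53), P1:I | bus: BusRdX
[11] P0: store L0 := 83 | P0:M(83), P1:I | bus: BusRdX
[12] P0: store L1 := 43 | P0:M(43), P1:I | bus: none
[13] P1: load  L0 | P0:S(83), P1:S(83) | bus: BusRd,Flush
[14] P1: load  L0 | P0:S(83), P1:S(83) | bus: none
[15] P0: load  L1 | P0:M(43), P1:I | bus: none
[16] P0: load  L1 | P0:M(43), P1:I | bus: none
[17] P0: load  L1 | P0:M(43), P1:I | bus: none
[18] P0: store L1 := 77 | P0:M(77), P1:I | bus: none
[19] P0: store L0 := 99 | P0:M(99), P1:I | bus: BusRdX
[20] P1: load  L0 | P0:S(99), P1:S(99) | bus: BusRd,Flush
[21] P0: store L0 := 2 | P0:M(2), P1:I | bus: BusRdX
[22] P1: load  L1 | P0:S(77), P1:S(77) | bus: BusRd,Flush
[23] P1: store L0 := 53 | P0:I, P1:M(53) | bus: BusRdX,Flush
[24] P0: store L1 := 63 | P0:M(63), P1:I | bus: BusRdX
[25] P0: load  L0 | P0:S(53), P1:S(53) | bus: BusRd,Flush
[26] P1: load  L1 | P0:S(63), P1:S(63) | bus: BusRd,Flush
[27] P1: load  L1 | P0:S(63), P1:S(63) | bus: none

bus = BusRdX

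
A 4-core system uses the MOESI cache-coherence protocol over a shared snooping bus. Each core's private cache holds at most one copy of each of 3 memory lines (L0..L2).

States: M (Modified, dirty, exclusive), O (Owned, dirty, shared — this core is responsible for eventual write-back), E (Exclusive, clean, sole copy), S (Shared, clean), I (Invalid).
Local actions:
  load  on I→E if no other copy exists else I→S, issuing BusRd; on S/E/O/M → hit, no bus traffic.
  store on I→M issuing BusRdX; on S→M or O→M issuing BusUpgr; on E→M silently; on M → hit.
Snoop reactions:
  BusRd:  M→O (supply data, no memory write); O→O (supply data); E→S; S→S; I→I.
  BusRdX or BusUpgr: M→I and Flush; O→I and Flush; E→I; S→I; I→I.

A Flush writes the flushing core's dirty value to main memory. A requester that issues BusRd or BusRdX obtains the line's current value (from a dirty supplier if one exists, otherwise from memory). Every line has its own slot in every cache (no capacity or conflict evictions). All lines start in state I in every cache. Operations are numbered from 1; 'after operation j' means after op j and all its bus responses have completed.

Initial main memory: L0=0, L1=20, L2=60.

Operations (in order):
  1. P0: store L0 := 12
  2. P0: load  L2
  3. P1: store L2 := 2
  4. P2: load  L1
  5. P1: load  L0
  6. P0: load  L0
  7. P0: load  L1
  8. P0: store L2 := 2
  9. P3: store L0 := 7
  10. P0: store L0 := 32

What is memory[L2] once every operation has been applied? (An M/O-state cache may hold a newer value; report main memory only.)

[1] P0: store L0 := 12 | P0:M(12), P1:I, P2:I, P3:I | bus: BusRdX
[2] P0: load  L2 | P0:E(60), P1:I, P2:I, P3:I | bus: BusRd
[3] P1: store L2 := 2 | P0:I, P1:M(2), P2:I, P3:I | bus: BusRdX
[4] P2: load  L1 | P0:I, P1:I, P2:E(20), P3:I | bus: BusRd
[5] P1: load  L0 | P0:O(12), P1:S(12), P2:I, P3:I | bus: BusRd
[6] P0: load  L0 | P0:O(12), P1:S(12), P2:I, P3:I | bus: none
[7] P0: load  L1 | P0:S(20), P1:I, P2:S(20), P3:I | bus: BusRd
[8] P0: store L2 := 2 | P0:M(2), P1:I, P2:I, P3:I | bus: BusRdX,Flush
[9] P3: store L0 := 7 | P0:I, P1:I, P2:I, P3:M(7) | bus: BusRdX,Flush
[10] P0: store L0 := 32 | P0:M(32), P1:I, P2:I, P3:I | bus: BusRdX,Flush

memory[L2] = 2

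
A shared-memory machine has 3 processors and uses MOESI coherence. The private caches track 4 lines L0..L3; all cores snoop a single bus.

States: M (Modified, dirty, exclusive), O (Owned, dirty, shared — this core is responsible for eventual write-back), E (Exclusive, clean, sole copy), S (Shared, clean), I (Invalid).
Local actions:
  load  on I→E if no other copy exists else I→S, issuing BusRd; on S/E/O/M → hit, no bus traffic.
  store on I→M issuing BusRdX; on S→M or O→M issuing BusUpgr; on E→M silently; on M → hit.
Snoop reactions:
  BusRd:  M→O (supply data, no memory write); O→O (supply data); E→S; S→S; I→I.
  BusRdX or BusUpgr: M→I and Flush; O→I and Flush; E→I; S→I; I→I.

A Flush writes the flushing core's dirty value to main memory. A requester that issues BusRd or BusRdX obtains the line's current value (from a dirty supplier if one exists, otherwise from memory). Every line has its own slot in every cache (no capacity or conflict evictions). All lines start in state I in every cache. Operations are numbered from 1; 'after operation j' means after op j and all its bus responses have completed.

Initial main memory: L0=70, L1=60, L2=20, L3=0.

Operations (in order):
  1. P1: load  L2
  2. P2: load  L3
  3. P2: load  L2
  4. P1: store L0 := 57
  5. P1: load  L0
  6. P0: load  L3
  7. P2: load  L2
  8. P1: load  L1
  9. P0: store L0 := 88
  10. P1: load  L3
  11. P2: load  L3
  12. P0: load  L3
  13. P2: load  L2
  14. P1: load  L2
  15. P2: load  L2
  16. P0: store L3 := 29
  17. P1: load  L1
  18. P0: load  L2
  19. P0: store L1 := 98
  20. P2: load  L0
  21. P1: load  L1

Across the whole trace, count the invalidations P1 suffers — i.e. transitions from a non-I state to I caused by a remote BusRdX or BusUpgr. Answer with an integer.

  op1 P1: load  L2 → I/E/I on L2; bus BusRd; mem=20
  op2 P2: load  L3 → I/I/E on L3; bus BusRd; mem=0
  op3 P2: load  L2 → I/S/S on L2; bus BusRd; mem=20
  op4 P1: store L0 := 57 → I/M/I on L0; bus BusRdX; mem=70
  op5 P1: load  L0 → I/M/I on L0; bus (none); mem=70
  op6 P0: load  L3 → S/I/S on L3; bus BusRd; mem=0
  op7 P2: load  L2 → I/S/S on L2; bus (none); mem=20
  op8 P1: load  L1 → I/E/I on L1; bus BusRd; mem=60
  op9 P0: store L0 := 88 → M/I/I on L0; bus BusRdX Flush; mem=57
  op10 P1: load  L3 → S/S/S on L3; bus BusRd; mem=0
  op11 P2: load  L3 → S/S/S on L3; bus (none); mem=0
  op12 P0: load  L3 → S/S/S on L3; bus (none); mem=0
  op13 P2: load  L2 → I/S/S on L2; bus (none); mem=20
  op14 P1: load  L2 → I/S/S on L2; bus (none); mem=20
  op15 P2: load  L2 → I/S/S on L2; bus (none); mem=20
  op16 P0: store L3 := 29 → M/I/I on L3; bus BusUpgr; mem=0
  op17 P1: load  L1 → I/E/I on L1; bus (none); mem=60
  op18 P0: load  L2 → S/S/S on L2; bus BusRd; mem=20
  op19 P0: store L1 := 98 → M/I/I on L1; bus BusRdX; mem=60
  op20 P2: load  L0 → O/I/S on L0; bus BusRd; mem=57
  op21 P1: load  L1 → O/S/I on L1; bus BusRd; mem=60

invalidations = 3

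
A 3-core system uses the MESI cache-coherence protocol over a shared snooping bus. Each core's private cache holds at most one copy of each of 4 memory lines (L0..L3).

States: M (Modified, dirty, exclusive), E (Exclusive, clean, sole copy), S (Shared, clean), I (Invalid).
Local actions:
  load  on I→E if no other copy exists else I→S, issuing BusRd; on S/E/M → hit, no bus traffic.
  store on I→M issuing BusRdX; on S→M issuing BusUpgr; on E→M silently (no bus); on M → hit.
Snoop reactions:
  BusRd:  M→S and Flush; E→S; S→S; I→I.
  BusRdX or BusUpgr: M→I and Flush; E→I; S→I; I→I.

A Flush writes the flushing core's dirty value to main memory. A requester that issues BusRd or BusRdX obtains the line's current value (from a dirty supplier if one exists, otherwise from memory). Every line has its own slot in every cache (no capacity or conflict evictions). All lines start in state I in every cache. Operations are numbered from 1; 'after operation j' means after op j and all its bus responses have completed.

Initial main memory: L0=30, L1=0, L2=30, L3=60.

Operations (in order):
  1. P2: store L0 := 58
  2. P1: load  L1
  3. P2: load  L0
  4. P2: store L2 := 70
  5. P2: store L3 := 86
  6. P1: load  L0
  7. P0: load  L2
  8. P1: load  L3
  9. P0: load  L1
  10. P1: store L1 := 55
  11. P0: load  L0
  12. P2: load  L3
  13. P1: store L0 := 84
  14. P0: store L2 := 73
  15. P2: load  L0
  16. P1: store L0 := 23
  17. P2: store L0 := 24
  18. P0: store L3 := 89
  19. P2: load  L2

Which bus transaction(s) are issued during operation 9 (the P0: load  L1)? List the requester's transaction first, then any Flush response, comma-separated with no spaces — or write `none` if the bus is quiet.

bus = BusRd

1. P2: store L0 := 58  bus=[BusRdX]  L0: P0=I P1=I P2=M  mem[L0]=30
2. P1: load  L1  bus=[BusRd]  L1: P0=I P1=E P2=I  mem[L1]=0
3. P2: load  L0  bus=[-]  L0: P0=I P1=I P2=M  mem[L0]=30
4. P2: store L2 := 70  bus=[BusRdX]  L2: P0=I P1=I P2=M  mem[L2]=30
5. P2: store L3 := 86  bus=[BusRdX]  L3: P0=I P1=I P2=M  mem[L3]=60
6. P1: load  L0  bus=[BusRd,Flush]  L0: P0=I P1=S P2=S  mem[L0]=58
7. P0: load  L2  bus=[BusRd,Flush]  L2: P0=S P1=I P2=S  mem[L2]=70
8. P1: load  L3  bus=[BusRd,Flush]  L3: P0=I P1=S P2=S  mem[L3]=86
9. P0: load  L1  bus=[BusRd]  L1: P0=S P1=S P2=I  mem[L1]=0
10. P1: store L1 := 55  bus=[BusUpgr]  L1: P0=I P1=M P2=I  mem[L1]=0
11. P0: load  L0  bus=[BusRd]  L0: P0=S P1=S P2=S  mem[L0]=58
12. P2: load  L3  bus=[-]  L3: P0=I P1=S P2=S  mem[L3]=86
13. P1: store L0 := 84  bus=[BusUpgr]  L0: P0=I P1=M P2=I  mem[L0]=58
14. P0: store L2 := 73  bus=[BusUpgr]  L2: P0=M P1=I P2=I  mem[L2]=70
15. P2: load  L0  bus=[BusRd,Flush]  L0: P0=I P1=S P2=S  mem[L0]=84
16. P1: store L0 := 23  bus=[BusUpgr]  L0: P0=I P1=M P2=I  mem[L0]=84
17. P2: store L0 := 24  bus=[BusRdX,Flush]  L0: P0=I P1=I P2=M  mem[L0]=23
18. P0: store L3 := 89  bus=[BusRdX]  L3: P0=M P1=I P2=I  mem[L3]=86
19. P2: load  L2  bus=[BusRd,Flush]  L2: P0=S P1=I P2=S  mem[L2]=73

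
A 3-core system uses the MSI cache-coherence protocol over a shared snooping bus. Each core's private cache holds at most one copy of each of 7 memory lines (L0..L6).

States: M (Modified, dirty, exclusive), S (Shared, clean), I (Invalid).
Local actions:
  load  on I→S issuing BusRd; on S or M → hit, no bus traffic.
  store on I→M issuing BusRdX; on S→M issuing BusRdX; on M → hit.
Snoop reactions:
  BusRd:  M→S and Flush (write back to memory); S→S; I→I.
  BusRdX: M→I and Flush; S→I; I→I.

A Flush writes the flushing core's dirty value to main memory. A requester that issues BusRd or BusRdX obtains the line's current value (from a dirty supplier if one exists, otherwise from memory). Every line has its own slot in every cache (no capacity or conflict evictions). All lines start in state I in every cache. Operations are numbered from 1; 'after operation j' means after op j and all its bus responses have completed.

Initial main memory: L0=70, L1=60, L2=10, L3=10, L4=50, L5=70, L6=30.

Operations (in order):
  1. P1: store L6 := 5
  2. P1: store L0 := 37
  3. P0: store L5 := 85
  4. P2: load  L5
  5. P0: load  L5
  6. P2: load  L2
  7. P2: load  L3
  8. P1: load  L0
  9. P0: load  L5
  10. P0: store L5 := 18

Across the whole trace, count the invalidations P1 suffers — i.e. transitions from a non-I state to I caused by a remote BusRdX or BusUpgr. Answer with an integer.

[1] P1: store L6 := 5 | P0:I, P1:M(5), P2:I | bus: BusRdX
[2] P1: store L0 := 37 | P0:I, P1:M(37), P2:I | bus: BusRdX
[3] P0: store L5 := 85 | P0:M(85), P1:I, P2:I | bus: BusRdX
[4] P2: load  L5 | P0:S(85), P1:I, P2:S(85) | bus: BusRd,Flush
[5] P0: load  L5 | P0:S(85), P1:I, P2:S(85) | bus: none
[6] P2: load  L2 | P0:I, P1:I, P2:S(10) | bus: BusRd
[7] P2: load  L3 | P0:I, P1:I, P2:S(10) | bus: BusRd
[8] P1: load  L0 | P0:I, P1:M(37), P2:I | bus: none
[9] P0: load  L5 | P0:S(85), P1:I, P2:S(85) | bus: none
[10] P0: store L5 := 18 | P0:M(18), P1:I, P2:I | bus: BusRdX

invalidations = 0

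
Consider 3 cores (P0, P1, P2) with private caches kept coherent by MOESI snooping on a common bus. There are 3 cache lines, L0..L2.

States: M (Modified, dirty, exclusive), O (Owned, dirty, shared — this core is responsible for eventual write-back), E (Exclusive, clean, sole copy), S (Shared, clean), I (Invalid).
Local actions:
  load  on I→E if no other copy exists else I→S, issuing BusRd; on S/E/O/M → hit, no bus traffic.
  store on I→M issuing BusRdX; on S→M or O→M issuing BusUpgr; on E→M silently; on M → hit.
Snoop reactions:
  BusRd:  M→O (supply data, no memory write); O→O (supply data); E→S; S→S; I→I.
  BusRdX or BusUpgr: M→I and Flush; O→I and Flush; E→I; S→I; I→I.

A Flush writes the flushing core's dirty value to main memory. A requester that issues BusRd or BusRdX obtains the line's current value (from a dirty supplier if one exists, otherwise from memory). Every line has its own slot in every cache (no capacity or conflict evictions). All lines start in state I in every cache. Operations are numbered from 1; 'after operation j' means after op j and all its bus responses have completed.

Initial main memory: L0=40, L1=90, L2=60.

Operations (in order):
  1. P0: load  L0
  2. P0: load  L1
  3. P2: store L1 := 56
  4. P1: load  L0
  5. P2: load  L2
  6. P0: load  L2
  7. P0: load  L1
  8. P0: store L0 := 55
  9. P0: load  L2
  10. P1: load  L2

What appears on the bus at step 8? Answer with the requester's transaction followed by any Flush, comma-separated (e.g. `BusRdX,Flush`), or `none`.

  op1 P0: load  L0 → E/I/I on L0; bus BusRd; mem=40
  op2 P0: load  L1 → E/I/I on L1; bus BusRd; mem=90
  op3 P2: store L1 := 56 → I/I/M on L1; bus BusRdX; mem=90
  op4 P1: load  L0 → S/S/I on L0; bus BusRd; mem=40
  op5 P2: load  L2 → I/I/E on L2; bus BusRd; mem=60
  op6 P0: load  L2 → S/I/S on L2; bus BusRd; mem=60
  op7 P0: load  L1 → S/I/O on L1; bus BusRd; mem=90
  op8 P0: store L0 := 55 → M/I/I on L0; bus BusUpgr; mem=40
  op9 P0: load  L2 → S/I/S on L2; bus (none); mem=60
  op10 P1: load  L2 → S/S/S on L2; bus BusRd; mem=60

bus = BusUpgr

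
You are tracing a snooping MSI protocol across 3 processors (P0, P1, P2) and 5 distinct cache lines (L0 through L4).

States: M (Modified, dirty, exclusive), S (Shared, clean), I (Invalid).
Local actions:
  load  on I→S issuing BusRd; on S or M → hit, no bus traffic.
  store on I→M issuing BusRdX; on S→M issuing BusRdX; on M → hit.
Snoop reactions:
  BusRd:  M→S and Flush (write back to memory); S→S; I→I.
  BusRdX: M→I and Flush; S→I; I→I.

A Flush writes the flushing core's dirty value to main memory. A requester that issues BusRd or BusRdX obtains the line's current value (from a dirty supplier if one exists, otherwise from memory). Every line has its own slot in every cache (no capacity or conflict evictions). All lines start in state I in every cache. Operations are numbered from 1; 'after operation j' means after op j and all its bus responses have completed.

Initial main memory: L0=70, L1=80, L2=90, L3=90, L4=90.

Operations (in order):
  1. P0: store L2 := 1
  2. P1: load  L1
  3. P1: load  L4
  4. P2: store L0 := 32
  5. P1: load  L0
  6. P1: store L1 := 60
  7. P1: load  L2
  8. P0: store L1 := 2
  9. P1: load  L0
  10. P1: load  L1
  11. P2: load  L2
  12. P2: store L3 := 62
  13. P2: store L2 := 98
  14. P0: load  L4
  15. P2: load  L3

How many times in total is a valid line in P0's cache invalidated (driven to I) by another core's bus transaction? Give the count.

invalidations = 1

step 1: P0: store L2 := 1  ⟶  MII  (L2)  txn=BusRdX  M[L2]=90
step 2: P1: load  L1  ⟶  ISI  (L1)  txn=BusRd  M[L1]=80
step 3: P1: load  L4  ⟶  ISI  (L4)  txn=BusRd  M[L4]=90
step 4: P2: store L0 := 32  ⟶  IIM  (L0)  txn=BusRdX  M[L0]=70
step 5: P1: load  L0  ⟶  ISS  (L0)  txn=BusRd+Flush  M[L0]=32
step 6: P1: store L1 := 60  ⟶  IMI  (L1)  txn=BusRdX  M[L1]=80
step 7: P1: load  L2  ⟶  SSI  (L2)  txn=BusRd+Flush  M[L2]=1
step 8: P0: store L1 := 2  ⟶  MII  (L1)  txn=BusRdX+Flush  M[L1]=60
step 9: P1: load  L0  ⟶  ISS  (L0)  txn=∅  M[L0]=32
step 10: P1: load  L1  ⟶  SSI  (L1)  txn=BusRd+Flush  M[L1]=2
step 11: P2: load  L2  ⟶  SSS  (L2)  txn=BusRd  M[L2]=1
step 12: P2: store L3 := 62  ⟶  IIM  (L3)  txn=BusRdX  M[L3]=90
step 13: P2: store L2 := 98  ⟶  IIM  (L2)  txn=BusRdX  M[L2]=1
step 14: P0: load  L4  ⟶  SSI  (L4)  txn=BusRd  M[L4]=90
step 15: P2: load  L3  ⟶  IIM  (L3)  txn=∅  M[L3]=90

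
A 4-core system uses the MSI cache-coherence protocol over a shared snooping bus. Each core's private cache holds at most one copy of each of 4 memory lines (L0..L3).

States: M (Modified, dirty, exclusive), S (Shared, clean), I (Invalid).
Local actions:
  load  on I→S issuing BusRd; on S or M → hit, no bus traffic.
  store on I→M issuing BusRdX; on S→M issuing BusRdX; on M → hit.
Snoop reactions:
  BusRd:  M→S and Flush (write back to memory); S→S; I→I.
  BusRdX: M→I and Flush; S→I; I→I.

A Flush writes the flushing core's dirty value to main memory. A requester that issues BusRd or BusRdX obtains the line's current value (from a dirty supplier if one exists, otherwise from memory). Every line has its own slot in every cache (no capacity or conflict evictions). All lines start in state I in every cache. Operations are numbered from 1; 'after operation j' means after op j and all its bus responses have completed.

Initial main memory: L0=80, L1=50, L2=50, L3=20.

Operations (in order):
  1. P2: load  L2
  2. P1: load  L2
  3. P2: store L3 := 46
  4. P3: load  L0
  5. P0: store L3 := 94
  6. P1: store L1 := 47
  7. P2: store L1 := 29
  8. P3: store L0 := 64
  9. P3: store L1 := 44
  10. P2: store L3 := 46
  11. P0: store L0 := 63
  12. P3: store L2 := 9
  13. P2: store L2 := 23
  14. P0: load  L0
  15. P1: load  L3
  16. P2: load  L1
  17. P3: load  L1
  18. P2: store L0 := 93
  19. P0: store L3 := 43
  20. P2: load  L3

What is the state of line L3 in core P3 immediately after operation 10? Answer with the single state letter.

step 1: P2: load  L2  ⟶  IISI  (L2)  txn=BusRd  M[L2]=50
step 2: P1: load  L2  ⟶  ISSI  (L2)  txn=BusRd  M[L2]=50
step 3: P2: store L3 := 46  ⟶  IIMI  (L3)  txn=BusRdX  M[L3]=20
step 4: P3: load  L0  ⟶  IIIS  (L0)  txn=BusRd  M[L0]=80
step 5: P0: store L3 := 94  ⟶  MIII  (L3)  txn=BusRdX+Flush  M[L3]=46
step 6: P1: store L1 := 47  ⟶  IMII  (L1)  txn=BusRdX  M[L1]=50
step 7: P2: store L1 := 29  ⟶  IIMI  (L1)  txn=BusRdX+Flush  M[L1]=47
step 8: P3: store L0 := 64  ⟶  IIIM  (L0)  txn=BusRdX  M[L0]=80
step 9: P3: store L1 := 44  ⟶  IIIM  (L1)  txn=BusRdX+Flush  M[L1]=29
step 10: P2: store L3 := 46  ⟶  IIMI  (L3)  txn=BusRdX+Flush  M[L3]=94
step 11: P0: store L0 := 63  ⟶  MIII  (L0)  txn=BusRdX+Flush  M[L0]=64
step 12: P3: store L2 := 9  ⟶  IIIM  (L2)  txn=BusRdX  M[L2]=50
step 13: P2: store L2 := 23  ⟶  IIMI  (L2)  txn=BusRdX+Flush  M[L2]=9
step 14: P0: load  L0  ⟶  MIII  (L0)  txn=∅  M[L0]=64
step 15: P1: load  L3  ⟶  ISSI  (L3)  txn=BusRd+Flush  M[L3]=46
step 16: P2: load  L1  ⟶  IISS  (L1)  txn=BusRd+Flush  M[L1]=44
step 17: P3: load  L1  ⟶  IISS  (L1)  txn=∅  M[L1]=44
step 18: P2: store L0 := 93  ⟶  IIMI  (L0)  txn=BusRdX+Flush  M[L0]=63
step 19: P0: store L3 := 43  ⟶  MIII  (L3)  txn=BusRdX  M[L3]=46
step 20: P2: load  L3  ⟶  SISI  (L3)  txn=BusRd+Flush  M[L3]=43

state = I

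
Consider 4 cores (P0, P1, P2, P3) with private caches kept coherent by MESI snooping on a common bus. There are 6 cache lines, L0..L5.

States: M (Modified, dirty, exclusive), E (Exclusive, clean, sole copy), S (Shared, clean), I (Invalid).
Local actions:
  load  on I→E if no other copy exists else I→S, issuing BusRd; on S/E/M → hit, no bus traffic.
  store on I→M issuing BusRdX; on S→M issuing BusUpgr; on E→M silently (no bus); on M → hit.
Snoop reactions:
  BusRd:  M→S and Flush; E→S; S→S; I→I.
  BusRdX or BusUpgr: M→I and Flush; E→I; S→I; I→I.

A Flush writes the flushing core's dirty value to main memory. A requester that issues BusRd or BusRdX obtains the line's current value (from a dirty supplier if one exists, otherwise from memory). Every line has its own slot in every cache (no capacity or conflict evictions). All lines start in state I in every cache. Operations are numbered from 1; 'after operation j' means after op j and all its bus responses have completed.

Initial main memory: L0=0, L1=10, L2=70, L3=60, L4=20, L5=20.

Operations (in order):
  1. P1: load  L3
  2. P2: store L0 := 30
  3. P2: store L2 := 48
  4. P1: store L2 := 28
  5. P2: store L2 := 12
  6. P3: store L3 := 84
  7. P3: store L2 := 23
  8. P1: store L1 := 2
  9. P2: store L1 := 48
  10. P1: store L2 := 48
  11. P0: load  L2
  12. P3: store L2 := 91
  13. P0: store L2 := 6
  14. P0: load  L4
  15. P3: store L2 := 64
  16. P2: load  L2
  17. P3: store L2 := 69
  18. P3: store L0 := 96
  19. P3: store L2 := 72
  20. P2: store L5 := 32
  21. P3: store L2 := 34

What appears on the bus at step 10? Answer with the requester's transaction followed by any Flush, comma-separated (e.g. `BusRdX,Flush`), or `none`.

bus = BusRdX,Flush

[1] P1: load  L3 | P0:I, P1:E(60), P2:I, P3:I | bus: BusRd
[2] P2: store L0 := 30 | P0:I, P1:I, P2:M(30), P3:I | bus: BusRdX
[3] P2: store L2 := 48 | P0:I, P1:I, P2:M(48), P3:I | bus: BusRdX
[4] P1: store L2 := 28 | P0:I, P1:M(28), P2:I, P3:I | bus: BusRdX,Flush
[5] P2: store L2 := 12 | P0:I, P1:I, P2:M(12), P3:I | bus: BusRdX,Flush
[6] P3: store L3 := 84 | P0:I, P1:I, P2:I, P3:M(84) | bus: BusRdX
[7] P3: store L2 := 23 | P0:I, P1:I, P2:I, P3:M(23) | bus: BusRdX,Flush
[8] P1: store L1 := 2 | P0:I, P1:M(2), P2:I, P3:I | bus: BusRdX
[9] P2: store L1 := 48 | P0:I, P1:I, P2:M(48), P3:I | bus: BusRdX,Flush
[10] P1: store L2 := 48 | P0:I, P1:M(48), P2:I, P3:I | bus: BusRdX,Flush
[11] P0: load  L2 | P0:S(48), P1:S(48), P2:I, P3:I | bus: BusRd,Flush
[12] P3: store L2 := 91 | P0:I, P1:I, P2:I, P3:M(91) | bus: BusRdX
[13] P0: store L2 := 6 | P0:M(6), P1:I, P2:I, P3:I | bus: BusRdX,Flush
[14] P0: load  L4 | P0:E(20), P1:I, P2:I, P3:I | bus: BusRd
[15] P3: store L2 := 64 | P0:I, P1:I, P2:I, P3:M(64) | bus: BusRdX,Flush
[16] P2: load  L2 | P0:I, P1:I, P2:S(64), P3:S(64) | bus: BusRd,Flush
[17] P3: store L2 := 69 | P0:I, P1:I, P2:I, P3:M(69) | bus: BusUpgr
[18] P3: store L0 := 96 | P0:I, P1:I, P2:I, P3:M(96) | bus: BusRdX,Flush
[19] P3: store L2 := 72 | P0:I, P1:I, P2:I, P3:M(72) | bus: none
[20] P2: store L5 := 32 | P0:I, P1:I, P2:M(32), P3:I | bus: BusRdX
[21] P3: store L2 := 34 | P0:I, P1:I, P2:I, P3:M(34) | bus: none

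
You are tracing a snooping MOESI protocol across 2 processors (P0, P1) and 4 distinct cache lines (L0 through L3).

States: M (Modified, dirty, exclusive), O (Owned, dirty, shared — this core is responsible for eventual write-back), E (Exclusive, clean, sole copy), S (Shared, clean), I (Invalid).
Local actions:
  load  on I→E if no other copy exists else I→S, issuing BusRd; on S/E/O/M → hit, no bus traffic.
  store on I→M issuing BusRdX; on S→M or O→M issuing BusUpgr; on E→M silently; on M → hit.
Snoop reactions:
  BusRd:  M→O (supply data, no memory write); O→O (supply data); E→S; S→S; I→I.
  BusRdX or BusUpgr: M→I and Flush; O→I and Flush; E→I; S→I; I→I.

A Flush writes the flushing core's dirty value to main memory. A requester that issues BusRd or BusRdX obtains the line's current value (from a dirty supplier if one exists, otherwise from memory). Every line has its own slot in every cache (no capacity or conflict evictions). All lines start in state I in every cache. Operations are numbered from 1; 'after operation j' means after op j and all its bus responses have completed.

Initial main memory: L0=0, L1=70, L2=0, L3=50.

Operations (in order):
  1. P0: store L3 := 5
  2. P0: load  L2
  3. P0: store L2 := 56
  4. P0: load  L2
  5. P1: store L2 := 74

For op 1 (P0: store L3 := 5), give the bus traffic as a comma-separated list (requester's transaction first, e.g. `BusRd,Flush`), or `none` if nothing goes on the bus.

bus = BusRdX

step 1: P0: store L3 := 5  ⟶  MI  (L3)  txn=BusRdX  M[L3]=50
step 2: P0: load  L2  ⟶  EI  (L2)  txn=BusRd  M[L2]=0
step 3: P0: store L2 := 56  ⟶  MI  (L2)  txn=∅  M[L2]=0
step 4: P0: load  L2  ⟶  MI  (L2)  txn=∅  M[L2]=0
step 5: P1: store L2 := 74  ⟶  IM  (L2)  txn=BusRdX+Flush  M[L2]=56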